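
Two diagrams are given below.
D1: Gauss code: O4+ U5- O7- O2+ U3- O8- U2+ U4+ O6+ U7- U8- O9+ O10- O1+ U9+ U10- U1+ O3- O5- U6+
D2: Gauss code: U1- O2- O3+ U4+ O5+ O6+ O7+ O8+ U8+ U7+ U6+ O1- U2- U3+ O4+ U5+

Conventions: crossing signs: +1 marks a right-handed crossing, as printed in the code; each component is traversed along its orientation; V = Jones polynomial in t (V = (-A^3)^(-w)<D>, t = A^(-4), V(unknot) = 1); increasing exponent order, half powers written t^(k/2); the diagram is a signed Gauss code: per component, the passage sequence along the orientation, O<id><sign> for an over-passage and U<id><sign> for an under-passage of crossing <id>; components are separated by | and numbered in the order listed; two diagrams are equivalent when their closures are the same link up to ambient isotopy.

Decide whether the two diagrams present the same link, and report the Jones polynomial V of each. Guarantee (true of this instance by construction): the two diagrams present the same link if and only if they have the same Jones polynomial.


equivalent: no
V(D1) = t^-4 - t^-3 + t^-2 - 2t^-1 + 2 - t + t^2  (w 0, c 10, <D> = A^-8 - A^-4 + 2 - 2A^4 + A^8 - A^12 + A^16)
V(D2) = 1  [8 crossings, <D> = A^12, w = +4]
key observation: 2 classes among 2 diagrams; unequal V(t) rules out equality


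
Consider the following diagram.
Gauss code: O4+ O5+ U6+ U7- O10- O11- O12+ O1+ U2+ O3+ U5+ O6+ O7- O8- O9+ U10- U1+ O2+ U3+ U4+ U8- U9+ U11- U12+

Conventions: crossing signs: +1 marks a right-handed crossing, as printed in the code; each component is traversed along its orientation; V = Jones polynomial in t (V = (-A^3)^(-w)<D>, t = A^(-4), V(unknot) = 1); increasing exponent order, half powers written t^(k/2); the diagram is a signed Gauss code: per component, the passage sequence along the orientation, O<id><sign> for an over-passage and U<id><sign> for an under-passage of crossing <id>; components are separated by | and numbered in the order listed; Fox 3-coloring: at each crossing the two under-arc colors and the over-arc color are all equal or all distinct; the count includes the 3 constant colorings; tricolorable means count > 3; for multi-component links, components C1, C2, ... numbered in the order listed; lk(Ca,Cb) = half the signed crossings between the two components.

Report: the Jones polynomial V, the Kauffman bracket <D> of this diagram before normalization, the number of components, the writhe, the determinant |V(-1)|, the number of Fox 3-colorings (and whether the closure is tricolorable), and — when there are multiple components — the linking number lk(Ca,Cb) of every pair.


V(t) = t + t^3 - t^4
bracket: -A^-4 + 1 + A^8, w = +4
1 component, writhe +4, over 12 crossings
det 3, colorings 9 of 3^12 — tricolorable
observation: the span of V is 3, forcing >= 3 crossings in any diagram


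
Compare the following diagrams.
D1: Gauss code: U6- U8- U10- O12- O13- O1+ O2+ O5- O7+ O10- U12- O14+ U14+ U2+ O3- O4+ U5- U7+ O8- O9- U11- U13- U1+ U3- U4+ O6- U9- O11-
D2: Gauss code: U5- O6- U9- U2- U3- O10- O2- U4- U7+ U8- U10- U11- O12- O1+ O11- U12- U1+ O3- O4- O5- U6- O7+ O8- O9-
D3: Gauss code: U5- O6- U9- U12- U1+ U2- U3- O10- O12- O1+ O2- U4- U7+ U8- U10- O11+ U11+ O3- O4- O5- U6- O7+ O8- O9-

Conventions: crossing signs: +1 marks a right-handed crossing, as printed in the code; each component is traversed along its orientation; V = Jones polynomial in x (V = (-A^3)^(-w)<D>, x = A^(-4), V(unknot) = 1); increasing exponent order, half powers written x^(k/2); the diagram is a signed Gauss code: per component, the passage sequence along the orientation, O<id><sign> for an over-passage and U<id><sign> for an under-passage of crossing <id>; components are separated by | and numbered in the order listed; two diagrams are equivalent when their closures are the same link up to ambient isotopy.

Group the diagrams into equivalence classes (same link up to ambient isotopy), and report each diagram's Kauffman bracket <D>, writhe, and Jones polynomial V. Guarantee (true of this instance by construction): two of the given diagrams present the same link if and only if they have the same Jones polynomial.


equivalence classes: {D1} | {D2, D3}
D1 (bracket A^-8 + 1 - A^4; 14 crossings at w = -4): V = -x^-4 + x^-3 + x^-1
V(D2) = x^-8 - 2x^-7 + x^-6 - 2x^-5 + 2x^-4 + x^-2  [12 crossings, <D> = A^-16 + 2A^-8 - 2A^-4 + 1 - 2A^4 + A^8, w = -8]
V(D3) = x^-8 - 2x^-7 + x^-6 - 2x^-5 + 2x^-4 + x^-2  [12 crossings, <D> = A^-10 + 2A^-2 - 2A^2 + A^6 - 2A^10 + A^14, w = -6]
key observation: 2 values of V(x) split the 3 diagrams


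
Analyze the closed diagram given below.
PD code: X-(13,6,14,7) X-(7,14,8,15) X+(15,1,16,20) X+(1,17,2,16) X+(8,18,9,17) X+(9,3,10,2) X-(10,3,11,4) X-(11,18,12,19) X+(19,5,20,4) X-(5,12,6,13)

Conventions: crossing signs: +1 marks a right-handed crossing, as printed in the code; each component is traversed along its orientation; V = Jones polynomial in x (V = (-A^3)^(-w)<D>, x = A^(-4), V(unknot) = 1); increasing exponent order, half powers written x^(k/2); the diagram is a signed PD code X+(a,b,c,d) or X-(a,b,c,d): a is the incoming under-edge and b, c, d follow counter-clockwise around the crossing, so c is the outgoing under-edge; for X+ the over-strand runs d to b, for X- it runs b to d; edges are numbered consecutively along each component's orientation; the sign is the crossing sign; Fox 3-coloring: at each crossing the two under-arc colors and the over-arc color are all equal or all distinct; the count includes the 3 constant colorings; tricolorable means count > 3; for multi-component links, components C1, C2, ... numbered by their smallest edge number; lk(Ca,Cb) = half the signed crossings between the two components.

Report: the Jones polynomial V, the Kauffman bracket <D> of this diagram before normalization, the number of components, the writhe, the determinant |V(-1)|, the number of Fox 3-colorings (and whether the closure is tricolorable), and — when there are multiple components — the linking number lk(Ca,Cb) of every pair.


V(x) = -x^-3 + x^-2 - x^-1 + 3 - x + x^2 - x^3
bracket: -A^-12 + A^-8 - A^-4 + 3 - A^4 + A^8 - A^12, w = 0
1 component, writhe 0, over 10 crossings
det 9, colorings 27 of 3^10 — tricolorable
observation: |V(-1)| = 9: so tricolorable, since 3 divides 9


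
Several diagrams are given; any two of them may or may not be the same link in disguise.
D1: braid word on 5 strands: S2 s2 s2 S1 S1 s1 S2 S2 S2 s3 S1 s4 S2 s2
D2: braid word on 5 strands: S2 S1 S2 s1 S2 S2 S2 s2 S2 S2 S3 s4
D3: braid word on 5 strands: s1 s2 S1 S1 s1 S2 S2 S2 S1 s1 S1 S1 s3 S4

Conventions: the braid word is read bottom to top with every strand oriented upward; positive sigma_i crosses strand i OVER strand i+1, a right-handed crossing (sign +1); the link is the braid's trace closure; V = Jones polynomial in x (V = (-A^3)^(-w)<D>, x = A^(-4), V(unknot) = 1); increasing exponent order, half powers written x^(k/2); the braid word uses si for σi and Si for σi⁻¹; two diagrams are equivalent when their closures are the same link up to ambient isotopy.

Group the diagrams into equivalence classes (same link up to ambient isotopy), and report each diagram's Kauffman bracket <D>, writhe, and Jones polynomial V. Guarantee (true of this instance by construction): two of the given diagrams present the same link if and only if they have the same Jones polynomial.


grouping into links: {D1, D3} | {D2}
V(D1) = -x^-6 + x^-5 - x^-4 + 2x^-3 - x^-2 + x^-1  (w -2, c 14, <D> = A^-2 - A^2 + 2A^6 - A^10 + A^14 - A^18)
V(D2) = -x^-7 + x^-6 - x^-5 + x^-4 + x^-2  [12 crossings, <D> = A^-10 + A^-2 - A^2 + A^6 - A^10, w = -6]
D3 (bracket A^-8 - A^-4 + 2 - A^4 + A^8 - A^12; 14 crossings at w = -4): V = -x^-6 + x^-5 - x^-4 + 2x^-3 - x^-2 + x^-1
why: V(x) takes 2 values over 3 diagrams, fixing the grouping


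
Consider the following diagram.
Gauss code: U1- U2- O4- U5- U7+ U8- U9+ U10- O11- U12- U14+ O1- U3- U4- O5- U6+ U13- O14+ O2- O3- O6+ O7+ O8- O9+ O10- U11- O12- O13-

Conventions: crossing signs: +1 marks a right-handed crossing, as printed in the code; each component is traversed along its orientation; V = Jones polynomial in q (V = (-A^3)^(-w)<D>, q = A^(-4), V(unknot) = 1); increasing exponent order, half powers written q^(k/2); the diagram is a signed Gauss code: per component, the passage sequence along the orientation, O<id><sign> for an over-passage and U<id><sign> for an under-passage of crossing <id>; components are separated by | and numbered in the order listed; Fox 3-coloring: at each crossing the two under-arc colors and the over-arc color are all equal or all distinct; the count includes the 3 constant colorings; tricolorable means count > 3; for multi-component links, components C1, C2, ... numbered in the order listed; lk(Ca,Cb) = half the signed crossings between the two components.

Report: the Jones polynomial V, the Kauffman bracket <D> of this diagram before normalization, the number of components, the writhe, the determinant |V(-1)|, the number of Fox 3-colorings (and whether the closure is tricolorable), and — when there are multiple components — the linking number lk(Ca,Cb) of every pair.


V(q) = -q^-9 + 2q^-8 - 3q^-7 + 3q^-6 - 3q^-5 + 3q^-4 - q^-3 + q^-2
bracket: A^-10 - A^-6 + 3A^-2 - 3A^2 + 3A^6 - 3A^10 + 2A^14 - A^18, w = -6
1 component, writhe -6, over 14 crossings
det 17, colorings 3 of 3^14 — not tricolorable
observation: V spans 7 powers of q: at least 7 crossings in any diagram


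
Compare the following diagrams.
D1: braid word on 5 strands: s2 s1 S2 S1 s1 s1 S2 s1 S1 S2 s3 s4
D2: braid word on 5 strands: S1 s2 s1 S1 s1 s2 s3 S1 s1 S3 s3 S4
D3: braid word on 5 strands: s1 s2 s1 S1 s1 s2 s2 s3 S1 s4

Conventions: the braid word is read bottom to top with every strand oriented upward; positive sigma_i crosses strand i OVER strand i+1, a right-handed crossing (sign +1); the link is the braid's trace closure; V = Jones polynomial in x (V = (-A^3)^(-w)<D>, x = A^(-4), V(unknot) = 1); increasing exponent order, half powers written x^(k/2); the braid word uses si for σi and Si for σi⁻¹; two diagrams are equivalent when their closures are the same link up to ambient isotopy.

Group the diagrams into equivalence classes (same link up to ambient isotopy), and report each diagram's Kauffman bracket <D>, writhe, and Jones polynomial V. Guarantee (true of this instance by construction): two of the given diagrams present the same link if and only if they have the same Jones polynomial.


equivalence classes: {D1} | {D2} | {D3}
D1 (bracket A^-2 - A^2 + A^6 - A^10 + A^14; 12 crossings at w = +2): V = x^-2 - x^-1 + 1 - x + x^2
D2 (bracket A^6; 12 crossings at w = +2): V = 1
D3 (bracket -A^2 + A^6 + A^14; 10 crossings at w = +6): V = x + x^3 - x^4
key observation: comparing 3 Jones polynomials yields 3 groups


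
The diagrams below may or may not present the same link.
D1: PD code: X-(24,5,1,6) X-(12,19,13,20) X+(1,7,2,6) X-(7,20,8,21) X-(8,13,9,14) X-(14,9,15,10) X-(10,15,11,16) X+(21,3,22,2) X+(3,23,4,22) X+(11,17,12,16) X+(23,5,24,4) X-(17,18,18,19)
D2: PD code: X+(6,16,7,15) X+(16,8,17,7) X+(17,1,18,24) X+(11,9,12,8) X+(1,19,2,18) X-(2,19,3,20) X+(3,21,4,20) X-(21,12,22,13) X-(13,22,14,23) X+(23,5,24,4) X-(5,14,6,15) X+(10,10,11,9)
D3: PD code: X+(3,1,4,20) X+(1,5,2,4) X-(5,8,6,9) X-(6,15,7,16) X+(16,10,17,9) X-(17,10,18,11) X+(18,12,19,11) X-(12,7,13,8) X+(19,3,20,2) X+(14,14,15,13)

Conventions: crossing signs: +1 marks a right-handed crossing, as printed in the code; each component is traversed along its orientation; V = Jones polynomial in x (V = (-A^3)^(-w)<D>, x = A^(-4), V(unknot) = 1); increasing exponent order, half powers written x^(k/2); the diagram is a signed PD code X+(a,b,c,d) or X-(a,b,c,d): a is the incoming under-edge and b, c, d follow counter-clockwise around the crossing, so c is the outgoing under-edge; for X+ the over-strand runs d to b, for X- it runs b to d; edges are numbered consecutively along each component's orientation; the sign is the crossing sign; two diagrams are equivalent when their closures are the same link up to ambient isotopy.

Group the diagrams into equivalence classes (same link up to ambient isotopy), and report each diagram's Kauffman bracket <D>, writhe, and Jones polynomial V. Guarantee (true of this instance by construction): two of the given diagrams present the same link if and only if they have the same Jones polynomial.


grouping into links: {D1} | {D2} | {D3}
V(D1) = -x^-3 + x^-2 - x^-1 + 3 - x + x^2 - x^3  (w -2, c 12, <D> = -A^-18 + A^-14 - A^-10 + 3A^-6 - A^-2 + A^2 - A^6)
V(D2) = 1  [12 crossings, <D> = A^12, w = +4]
V(D3) = x + x^3 - x^4  (w +2, c 10, <D> = -A^-10 + A^-6 + A^2)
key observation: V(x) takes 3 values over 3 diagrams, fixing the grouping


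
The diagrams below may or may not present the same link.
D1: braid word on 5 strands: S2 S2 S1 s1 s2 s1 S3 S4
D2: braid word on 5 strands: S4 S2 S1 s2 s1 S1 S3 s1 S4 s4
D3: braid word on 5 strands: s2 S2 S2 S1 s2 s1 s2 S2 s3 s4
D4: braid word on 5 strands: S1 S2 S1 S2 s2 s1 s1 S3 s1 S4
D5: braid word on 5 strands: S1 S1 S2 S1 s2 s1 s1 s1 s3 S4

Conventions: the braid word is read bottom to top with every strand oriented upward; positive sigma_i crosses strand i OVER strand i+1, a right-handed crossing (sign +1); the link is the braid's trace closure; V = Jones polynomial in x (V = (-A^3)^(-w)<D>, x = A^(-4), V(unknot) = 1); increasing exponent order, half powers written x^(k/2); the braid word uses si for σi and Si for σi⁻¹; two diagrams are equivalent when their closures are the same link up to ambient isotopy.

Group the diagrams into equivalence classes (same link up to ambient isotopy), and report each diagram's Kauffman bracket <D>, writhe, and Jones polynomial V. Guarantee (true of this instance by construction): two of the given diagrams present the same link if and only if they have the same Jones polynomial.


equivalence classes: {D1, D2, D3, D4, D5}
D1 (bracket A^-6; 8 crossings at w = -2): V = 1
V(D2) = 1  (w -2, c 10, <D> = A^-6)
D3 (bracket A^6; 10 crossings at w = +2): V = 1
D4 (bracket A^-6; 10 crossings at w = -2): V = 1
D5 (bracket 1; 10 crossings at w = 0): V = 1
key observation: one V(x) for all 5 diagrams — one class (guaranteed)


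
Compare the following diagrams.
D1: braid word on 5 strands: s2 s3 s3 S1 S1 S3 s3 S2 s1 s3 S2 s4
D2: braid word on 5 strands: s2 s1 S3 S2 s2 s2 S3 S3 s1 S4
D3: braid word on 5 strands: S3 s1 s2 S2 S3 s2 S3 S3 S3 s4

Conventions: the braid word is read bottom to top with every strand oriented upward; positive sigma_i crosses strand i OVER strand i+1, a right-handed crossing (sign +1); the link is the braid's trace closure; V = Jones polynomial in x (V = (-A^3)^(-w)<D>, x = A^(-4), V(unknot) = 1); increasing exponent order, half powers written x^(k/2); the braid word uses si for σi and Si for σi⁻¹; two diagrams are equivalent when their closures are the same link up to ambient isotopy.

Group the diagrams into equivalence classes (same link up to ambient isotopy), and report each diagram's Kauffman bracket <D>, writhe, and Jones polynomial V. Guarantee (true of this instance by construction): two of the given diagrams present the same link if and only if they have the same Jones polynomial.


classes: {D1} | {D2} | {D3}
V(D1) = x + x^3 - x^4  [12 crossings, <D> = -A^-10 + A^-6 + A^2, w = +2]
V(D2) = -x^-3 + 2x^-2 - 2x^-1 + 3 - 2x + 2x^2 - x^3  (w 0, c 10, <D> = -A^-12 + 2A^-8 - 2A^-4 + 3 - 2A^4 + 2A^8 - A^12)
V(D3) = -x^-7 + x^-6 - x^-5 + x^-4 + x^-2  [10 crossings, <D> = A^2 + A^10 - A^14 + A^18 - A^22, w = -2]
note: V(x) takes 3 values over 3 diagrams, fixing the grouping


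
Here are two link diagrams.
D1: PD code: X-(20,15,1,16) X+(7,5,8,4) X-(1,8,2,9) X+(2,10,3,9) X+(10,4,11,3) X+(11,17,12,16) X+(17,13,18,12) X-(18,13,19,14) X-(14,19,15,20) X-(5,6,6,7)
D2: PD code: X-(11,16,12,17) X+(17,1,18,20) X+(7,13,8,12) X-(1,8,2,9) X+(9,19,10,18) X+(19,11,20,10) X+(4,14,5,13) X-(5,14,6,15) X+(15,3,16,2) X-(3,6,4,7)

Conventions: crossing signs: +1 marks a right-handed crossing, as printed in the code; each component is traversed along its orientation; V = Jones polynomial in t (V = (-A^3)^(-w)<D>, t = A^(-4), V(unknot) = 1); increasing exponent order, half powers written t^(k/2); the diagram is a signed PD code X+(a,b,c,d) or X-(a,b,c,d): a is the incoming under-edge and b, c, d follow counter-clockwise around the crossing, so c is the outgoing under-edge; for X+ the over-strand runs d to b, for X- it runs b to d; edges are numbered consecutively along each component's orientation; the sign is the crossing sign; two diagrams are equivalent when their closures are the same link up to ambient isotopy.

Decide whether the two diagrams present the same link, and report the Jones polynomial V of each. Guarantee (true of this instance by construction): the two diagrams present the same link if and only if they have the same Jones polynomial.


equivalent: no
V(D1) = 1  (w 0, c 10, <D> = 1)
D2 (bracket -A^-18 + 2A^-14 - 3A^-10 + 4A^-6 - 3A^-2 + 3A^2 - 2A^6 + A^10; 10 crossings at w = +2): V = t^-1 - 2 + 3t - 3t^2 + 4t^3 - 3t^4 + 2t^5 - t^6
why: V(t) takes 2 values over 2 diagrams, fixing the grouping


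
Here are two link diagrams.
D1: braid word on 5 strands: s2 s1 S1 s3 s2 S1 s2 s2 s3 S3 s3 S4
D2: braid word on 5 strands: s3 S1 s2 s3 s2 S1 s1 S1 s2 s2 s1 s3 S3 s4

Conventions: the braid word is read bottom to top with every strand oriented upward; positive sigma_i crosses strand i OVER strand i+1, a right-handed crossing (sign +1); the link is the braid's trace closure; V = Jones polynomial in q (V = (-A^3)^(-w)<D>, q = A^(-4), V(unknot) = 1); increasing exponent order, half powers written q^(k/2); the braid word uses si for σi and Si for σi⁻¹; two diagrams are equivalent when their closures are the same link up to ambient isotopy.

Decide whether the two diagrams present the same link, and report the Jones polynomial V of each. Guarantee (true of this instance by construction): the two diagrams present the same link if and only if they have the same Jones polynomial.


equivalent: yes
V(D1) = q^2 + q^4 - q^5 + q^6 - q^7  (w +4, c 12, <D> = -A^-16 + A^-12 - A^-8 + A^-4 + A^4)
V(D2) = q^2 + q^4 - q^5 + q^6 - q^7  (w +6, c 14, <D> = -A^-10 + A^-6 - A^-2 + A^2 + A^10)
why: from 12 to 14 crossings by R-moves: one link, two diagrams


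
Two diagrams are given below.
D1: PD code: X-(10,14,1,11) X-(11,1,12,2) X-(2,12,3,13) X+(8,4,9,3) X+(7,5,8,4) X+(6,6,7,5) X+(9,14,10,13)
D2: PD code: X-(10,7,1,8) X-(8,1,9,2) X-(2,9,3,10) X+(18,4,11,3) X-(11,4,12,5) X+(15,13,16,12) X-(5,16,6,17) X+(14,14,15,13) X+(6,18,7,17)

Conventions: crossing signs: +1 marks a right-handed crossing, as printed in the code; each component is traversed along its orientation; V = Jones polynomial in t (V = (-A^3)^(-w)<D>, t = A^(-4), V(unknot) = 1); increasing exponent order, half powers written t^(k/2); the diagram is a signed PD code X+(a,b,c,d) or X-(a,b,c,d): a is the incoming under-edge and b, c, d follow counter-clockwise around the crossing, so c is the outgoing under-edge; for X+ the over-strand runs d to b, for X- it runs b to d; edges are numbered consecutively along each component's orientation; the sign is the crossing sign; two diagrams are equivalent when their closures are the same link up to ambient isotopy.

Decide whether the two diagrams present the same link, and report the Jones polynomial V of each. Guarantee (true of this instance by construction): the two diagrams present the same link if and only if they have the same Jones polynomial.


same link: no
V(D1) = -t^(-5/2) - t^(-1/2)  [7 crossings, <D> = A^5 + A^13, w = +1]
D2 (bracket A^-1 + A^3 + A^7 - A^15; 9 crossings at w = -1): V = t^(-9/2) - t^(-5/2) - t^(-3/2) - t^(-1/2)
note: comparing 2 Jones polynomials yields 2 groups


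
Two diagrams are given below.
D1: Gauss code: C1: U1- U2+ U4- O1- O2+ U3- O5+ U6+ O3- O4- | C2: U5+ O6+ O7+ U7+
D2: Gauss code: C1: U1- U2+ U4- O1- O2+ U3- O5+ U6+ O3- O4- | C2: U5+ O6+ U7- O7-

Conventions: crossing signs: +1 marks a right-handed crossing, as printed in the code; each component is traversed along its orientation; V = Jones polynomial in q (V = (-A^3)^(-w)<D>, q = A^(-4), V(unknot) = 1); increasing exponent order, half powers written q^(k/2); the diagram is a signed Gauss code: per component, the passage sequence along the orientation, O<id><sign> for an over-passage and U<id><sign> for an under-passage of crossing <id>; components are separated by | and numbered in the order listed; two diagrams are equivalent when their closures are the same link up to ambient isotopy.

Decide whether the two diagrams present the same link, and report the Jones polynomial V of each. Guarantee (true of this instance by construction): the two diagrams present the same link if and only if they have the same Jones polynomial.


equivalent: yes
V(D1) = -q^(1/2) - q^(5/2)  (w +1, c 7, <D> = A^-7 + A)
D2 (bracket A^-13 + A^-5; 7 crossings at w = -1): V = -q^(1/2) - q^(5/2)
why: from 7 to 7 crossings by R-moves: one link, two diagrams


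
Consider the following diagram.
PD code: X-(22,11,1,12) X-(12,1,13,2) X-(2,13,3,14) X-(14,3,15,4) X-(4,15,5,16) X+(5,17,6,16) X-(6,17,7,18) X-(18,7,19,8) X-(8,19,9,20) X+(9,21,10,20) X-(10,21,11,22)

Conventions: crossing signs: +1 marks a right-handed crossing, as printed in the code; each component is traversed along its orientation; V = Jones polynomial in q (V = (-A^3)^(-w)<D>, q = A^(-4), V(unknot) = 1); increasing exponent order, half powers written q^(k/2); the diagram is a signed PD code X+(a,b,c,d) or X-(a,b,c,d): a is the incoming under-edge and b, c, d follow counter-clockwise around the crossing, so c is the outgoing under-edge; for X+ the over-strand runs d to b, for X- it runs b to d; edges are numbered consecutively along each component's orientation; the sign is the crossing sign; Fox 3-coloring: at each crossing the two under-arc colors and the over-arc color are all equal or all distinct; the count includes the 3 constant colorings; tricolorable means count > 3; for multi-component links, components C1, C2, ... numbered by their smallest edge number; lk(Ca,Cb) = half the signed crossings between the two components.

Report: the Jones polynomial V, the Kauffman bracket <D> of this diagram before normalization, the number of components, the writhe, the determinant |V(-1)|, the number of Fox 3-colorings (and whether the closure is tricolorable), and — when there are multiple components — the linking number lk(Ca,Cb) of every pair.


V(q) = -q^-10 + q^-9 - q^-8 + q^-7 - q^-6 + q^-5 + q^-3
bracket: -A^-9 - A^-1 + A^3 - A^7 + A^11 - A^15 + A^19, w = -7
1 component, writhe -7, over 11 crossings
det 7, colorings 3 of 3^11 — not tricolorable
observation: |V(-1)| = 7: so not tricolorable, since 3 does not divide 7


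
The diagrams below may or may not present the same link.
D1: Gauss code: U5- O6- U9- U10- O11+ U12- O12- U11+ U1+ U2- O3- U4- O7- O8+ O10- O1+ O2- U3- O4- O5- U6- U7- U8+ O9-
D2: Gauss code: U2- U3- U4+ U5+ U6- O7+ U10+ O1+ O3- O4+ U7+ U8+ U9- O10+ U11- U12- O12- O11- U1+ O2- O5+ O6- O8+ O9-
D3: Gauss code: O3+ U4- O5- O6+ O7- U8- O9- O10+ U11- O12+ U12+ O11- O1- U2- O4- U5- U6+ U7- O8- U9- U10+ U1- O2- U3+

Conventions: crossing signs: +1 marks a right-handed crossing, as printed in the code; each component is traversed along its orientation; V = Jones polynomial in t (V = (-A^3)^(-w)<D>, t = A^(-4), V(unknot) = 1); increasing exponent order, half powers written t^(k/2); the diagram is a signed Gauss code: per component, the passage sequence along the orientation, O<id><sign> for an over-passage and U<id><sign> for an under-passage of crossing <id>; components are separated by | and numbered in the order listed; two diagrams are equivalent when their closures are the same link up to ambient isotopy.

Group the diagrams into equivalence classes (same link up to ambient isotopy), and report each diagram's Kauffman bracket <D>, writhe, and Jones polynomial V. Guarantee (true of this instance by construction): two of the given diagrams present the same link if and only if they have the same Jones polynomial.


classes: {D1} | {D2} | {D3}
V(D1) = t^-8 - 2t^-7 + t^-6 - 2t^-5 + 2t^-4 + t^-2  [12 crossings, <D> = A^-10 + 2A^-2 - 2A^2 + A^6 - 2A^10 + A^14, w = -6]
D2 (bracket -A^-16 + A^-12 + A^-4; 12 crossings at w = 0): V = t + t^3 - t^4
V(D3) = -t^-7 + t^-6 - t^-5 + t^-4 + t^-2  [12 crossings, <D> = A^-4 + A^4 - A^8 + A^12 - A^16, w = -4]
note: 3 classes among 3 diagrams; unequal V(t) rules out equality


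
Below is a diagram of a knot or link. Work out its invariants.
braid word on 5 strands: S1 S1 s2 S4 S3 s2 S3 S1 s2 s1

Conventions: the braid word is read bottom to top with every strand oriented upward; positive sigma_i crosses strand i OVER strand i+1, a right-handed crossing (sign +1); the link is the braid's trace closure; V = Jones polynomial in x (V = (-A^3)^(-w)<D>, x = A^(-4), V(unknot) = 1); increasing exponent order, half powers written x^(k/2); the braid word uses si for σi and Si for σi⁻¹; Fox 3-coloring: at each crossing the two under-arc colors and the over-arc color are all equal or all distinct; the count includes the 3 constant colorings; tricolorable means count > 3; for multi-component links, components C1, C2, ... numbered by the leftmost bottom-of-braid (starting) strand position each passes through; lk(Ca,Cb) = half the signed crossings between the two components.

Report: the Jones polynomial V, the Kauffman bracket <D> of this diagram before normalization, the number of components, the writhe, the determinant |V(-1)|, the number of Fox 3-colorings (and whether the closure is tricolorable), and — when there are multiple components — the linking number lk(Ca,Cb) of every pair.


V(x) = x^-4 - 2x^-3 + 3x^-2 - 4x^-1 + 4 - 3x + 3x^2 - x^3
bracket: -A^-18 + 3A^-14 - 3A^-10 + 4A^-6 - 4A^-2 + 3A^2 - 2A^6 + A^10, w = -2
1 component, writhe -2, over 10 crossings
det 21, colorings 9 of 3^10 — tricolorable
observation: w = -2 shifts under R1 moves; the (-A^3)^(2) factor cancels that in V


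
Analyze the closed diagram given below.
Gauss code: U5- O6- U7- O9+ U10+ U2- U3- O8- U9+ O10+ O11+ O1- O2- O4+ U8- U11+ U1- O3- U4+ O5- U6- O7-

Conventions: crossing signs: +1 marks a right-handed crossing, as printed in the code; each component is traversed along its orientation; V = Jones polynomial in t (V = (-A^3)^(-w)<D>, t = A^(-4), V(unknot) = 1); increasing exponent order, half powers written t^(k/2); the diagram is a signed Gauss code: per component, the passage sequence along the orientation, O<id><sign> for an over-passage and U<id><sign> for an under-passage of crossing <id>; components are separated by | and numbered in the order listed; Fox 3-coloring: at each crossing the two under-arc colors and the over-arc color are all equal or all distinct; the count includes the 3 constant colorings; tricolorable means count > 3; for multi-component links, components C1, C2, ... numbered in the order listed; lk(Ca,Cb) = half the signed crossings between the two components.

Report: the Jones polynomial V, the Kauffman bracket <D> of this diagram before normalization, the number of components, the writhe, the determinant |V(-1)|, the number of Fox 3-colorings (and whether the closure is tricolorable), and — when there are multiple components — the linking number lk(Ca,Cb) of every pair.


Jones polynomial: V(t) = -t^-6 + 2t^-5 - 2t^-4 + 3t^-3 - 3t^-2 + 2t^-1 - 1 + t
<D> = -A^-13 + A^-9 - 2A^-5 + 3A^-1 - 3A^3 + 2A^7 - 2A^11 + A^15; writhe -3
components 1, writhe -3 (11 crossings)
3-colorings: 9 of 3^11, det 15 — tricolorable
note: |V(-1)| = 15: so tricolorable, since 3 divides 15


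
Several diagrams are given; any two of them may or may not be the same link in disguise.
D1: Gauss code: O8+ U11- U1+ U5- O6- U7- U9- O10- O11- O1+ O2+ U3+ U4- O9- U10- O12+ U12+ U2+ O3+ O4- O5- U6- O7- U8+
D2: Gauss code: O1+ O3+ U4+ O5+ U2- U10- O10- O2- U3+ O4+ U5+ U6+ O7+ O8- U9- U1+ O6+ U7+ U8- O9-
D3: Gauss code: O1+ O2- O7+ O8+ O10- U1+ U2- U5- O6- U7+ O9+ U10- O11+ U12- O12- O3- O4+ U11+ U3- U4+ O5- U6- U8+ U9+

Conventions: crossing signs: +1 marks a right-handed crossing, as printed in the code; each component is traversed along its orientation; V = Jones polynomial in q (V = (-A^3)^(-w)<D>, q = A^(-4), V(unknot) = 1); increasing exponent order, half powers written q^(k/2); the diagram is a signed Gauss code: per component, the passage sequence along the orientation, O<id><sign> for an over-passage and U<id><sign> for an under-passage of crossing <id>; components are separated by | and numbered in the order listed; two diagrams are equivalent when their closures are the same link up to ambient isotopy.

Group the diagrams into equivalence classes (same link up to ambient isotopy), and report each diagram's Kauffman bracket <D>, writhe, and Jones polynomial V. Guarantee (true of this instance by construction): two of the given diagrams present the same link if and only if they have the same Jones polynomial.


grouping into links: {D1} | {D2} | {D3}
V(D1) = -q^-4 + q^-3 + q^-1  (w -2, c 12, <D> = A^-2 + A^6 - A^10)
D2 (bracket -A^-10 + A^-6 + A^2; 10 crossings at w = +2): V = q + q^3 - q^4
V(D3) = 1  [12 crossings, <D> = 1, w = 0]
why: V(q) takes 3 values over 3 diagrams, fixing the grouping


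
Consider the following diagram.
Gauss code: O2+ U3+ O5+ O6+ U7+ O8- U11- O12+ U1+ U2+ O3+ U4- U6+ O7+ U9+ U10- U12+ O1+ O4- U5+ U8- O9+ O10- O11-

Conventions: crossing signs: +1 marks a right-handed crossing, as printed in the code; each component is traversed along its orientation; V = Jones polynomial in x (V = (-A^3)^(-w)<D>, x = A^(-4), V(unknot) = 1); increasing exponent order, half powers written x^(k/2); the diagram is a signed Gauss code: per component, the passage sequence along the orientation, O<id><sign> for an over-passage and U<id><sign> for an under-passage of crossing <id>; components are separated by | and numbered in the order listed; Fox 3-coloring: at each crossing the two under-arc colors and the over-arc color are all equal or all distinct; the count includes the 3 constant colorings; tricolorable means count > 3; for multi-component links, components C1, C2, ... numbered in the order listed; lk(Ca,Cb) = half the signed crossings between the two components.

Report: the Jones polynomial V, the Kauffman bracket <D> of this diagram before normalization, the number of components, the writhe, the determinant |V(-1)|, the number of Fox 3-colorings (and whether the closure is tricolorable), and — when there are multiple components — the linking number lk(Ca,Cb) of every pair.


V(x) = -1 + 4x - 5x^2 + 7x^3 - 7x^4 + 6x^5 - 5x^6 + 3x^7 - x^8
bracket: -A^-20 + 3A^-16 - 5A^-12 + 6A^-8 - 7A^-4 + 7 - 5A^4 + 4A^8 - A^12, w = +4
1 component, writhe +4, over 12 crossings
det 39, colorings 9 of 3^12 — tricolorable
observation: |V(-1)| = 39: so tricolorable, since 3 divides 39


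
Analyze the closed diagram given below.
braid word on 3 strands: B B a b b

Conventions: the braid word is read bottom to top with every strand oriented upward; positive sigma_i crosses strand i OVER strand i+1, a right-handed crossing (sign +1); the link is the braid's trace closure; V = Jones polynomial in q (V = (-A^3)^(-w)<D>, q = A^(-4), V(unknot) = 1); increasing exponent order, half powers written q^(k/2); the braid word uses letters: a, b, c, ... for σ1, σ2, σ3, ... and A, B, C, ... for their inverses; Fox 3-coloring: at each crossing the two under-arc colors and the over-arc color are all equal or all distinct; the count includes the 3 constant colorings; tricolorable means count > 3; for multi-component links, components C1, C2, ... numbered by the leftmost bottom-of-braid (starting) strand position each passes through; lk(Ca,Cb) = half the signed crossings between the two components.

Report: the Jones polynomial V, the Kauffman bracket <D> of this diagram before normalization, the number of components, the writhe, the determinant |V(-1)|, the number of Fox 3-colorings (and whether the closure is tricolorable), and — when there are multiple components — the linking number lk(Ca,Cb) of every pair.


Jones polynomial: V(q) = -q^(-1/2) - q^(1/2)
<D> = A + A^5; writhe +1
components 2, writhe +1 (5 crossings)
linking number lk(C1,C2) = 0
3-colorings: 9 of 3^5, det 0 — tricolorable
note: |V(-1)| = 0: so tricolorable, since 3 divides 0


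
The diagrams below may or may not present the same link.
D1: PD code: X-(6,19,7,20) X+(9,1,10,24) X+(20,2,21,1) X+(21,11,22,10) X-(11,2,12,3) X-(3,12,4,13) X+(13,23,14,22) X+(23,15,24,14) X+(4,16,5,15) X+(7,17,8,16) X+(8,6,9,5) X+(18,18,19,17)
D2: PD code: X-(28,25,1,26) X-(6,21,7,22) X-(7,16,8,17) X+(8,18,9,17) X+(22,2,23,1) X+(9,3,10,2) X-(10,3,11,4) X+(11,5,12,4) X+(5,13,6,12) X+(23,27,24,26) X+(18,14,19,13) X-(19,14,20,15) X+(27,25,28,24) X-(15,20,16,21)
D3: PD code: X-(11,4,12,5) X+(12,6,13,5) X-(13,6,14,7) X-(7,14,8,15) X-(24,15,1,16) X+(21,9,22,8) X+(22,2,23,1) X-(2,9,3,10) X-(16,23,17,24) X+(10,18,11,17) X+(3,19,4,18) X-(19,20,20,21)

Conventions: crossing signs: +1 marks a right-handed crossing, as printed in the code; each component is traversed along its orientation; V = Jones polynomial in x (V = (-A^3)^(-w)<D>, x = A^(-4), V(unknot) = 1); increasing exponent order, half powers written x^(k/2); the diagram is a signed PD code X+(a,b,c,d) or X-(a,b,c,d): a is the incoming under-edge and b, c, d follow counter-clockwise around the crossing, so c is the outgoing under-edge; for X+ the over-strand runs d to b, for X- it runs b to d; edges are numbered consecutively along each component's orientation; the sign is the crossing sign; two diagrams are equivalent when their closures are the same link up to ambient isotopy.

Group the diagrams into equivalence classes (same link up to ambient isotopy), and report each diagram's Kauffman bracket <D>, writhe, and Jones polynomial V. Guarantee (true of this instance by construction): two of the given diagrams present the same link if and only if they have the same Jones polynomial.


grouping into links: {D1} | {D2} | {D3}
V(D1) = x - x^2 + 2x^3 - x^4 + x^5 - x^6  (w +6, c 12, <D> = -A^-6 + A^-2 - A^2 + 2A^6 - A^10 + A^14)
V(D2) = 1  (w +2, c 14, <D> = A^6)
D3 (bracket A^-18 - A^-14 + A^-10 - A^-6 + A^-2 - A^2 + A^6; 12 crossings at w = -2): V = x^-3 - x^-2 + x^-1 - 1 + x - x^2 + x^3
why: comparing 3 Jones polynomials yields 3 groups


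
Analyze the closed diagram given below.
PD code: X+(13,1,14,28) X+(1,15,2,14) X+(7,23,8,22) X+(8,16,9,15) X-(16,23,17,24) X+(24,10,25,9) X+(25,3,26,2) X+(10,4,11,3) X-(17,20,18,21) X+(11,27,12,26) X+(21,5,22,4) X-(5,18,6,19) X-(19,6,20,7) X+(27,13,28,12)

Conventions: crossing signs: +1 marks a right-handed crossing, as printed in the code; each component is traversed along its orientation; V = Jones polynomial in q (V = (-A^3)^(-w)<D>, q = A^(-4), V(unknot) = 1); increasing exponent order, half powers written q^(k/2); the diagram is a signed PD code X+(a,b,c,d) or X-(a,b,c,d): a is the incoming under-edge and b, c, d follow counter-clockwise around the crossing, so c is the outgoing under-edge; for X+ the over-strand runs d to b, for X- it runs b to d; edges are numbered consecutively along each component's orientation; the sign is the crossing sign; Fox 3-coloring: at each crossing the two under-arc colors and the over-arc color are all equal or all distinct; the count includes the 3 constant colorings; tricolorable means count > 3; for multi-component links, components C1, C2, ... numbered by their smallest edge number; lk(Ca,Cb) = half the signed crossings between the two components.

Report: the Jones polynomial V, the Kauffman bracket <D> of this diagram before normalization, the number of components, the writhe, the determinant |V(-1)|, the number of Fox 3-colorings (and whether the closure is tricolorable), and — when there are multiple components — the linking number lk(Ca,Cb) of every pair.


V = -q^-1 + 2 - 3q + 6q^2 - 7q^3 + 9q^4 - 10q^5 + 10q^6 - 8q^7 + 6q^8 - 4q^9 + 2q^10 - q^11
<D> = -A^-26 + 2A^-22 - 4A^-18 + 6A^-14 - 8A^-10 + 10A^-6 - 10A^-2 + 9A^2 - 7A^6 + 6A^10 - 3A^14 + 2A^18 - A^22 (w = +6)
1 component over 14 crossings, w = +6
9 Fox colorings among 3^14, |V(-1)| = 69: tricolorable
why: det 69 = |V(-1)|; divisible by 3, so tricolorable


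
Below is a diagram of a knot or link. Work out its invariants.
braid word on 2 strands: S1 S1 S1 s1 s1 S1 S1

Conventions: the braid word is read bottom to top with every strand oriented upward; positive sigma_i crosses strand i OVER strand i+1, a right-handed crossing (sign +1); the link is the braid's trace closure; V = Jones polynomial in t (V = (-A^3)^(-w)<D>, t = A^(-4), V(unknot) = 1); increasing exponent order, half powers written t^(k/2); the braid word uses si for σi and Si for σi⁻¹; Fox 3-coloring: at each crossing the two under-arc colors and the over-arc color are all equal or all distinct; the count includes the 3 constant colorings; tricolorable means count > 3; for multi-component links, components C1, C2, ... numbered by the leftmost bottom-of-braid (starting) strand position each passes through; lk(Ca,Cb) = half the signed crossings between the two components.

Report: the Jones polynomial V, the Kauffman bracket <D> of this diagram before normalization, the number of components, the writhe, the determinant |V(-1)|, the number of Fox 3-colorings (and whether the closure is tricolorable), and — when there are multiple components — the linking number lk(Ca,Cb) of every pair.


V(t) = -t^-4 + t^-3 + t^-1
bracket: -A^-5 - A^3 + A^7, w = -3
1 component, writhe -3, over 7 crossings
det 3, colorings 9 of 3^7 — tricolorable
observation: free reduction leaves σ1⁻¹ σ1⁻¹ σ1⁻¹ of the original 7 letters


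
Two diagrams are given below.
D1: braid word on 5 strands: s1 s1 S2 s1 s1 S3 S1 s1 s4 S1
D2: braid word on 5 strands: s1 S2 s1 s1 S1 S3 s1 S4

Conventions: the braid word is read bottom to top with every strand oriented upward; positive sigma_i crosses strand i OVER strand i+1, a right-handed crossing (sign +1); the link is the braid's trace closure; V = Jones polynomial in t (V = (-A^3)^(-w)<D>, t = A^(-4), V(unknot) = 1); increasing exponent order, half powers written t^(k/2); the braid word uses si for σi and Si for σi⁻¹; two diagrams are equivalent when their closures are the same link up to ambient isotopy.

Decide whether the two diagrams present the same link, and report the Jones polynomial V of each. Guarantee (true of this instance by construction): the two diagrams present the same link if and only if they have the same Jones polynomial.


equivalent: yes
D1 (bracket -A^-10 + A^-6 + A^2; 10 crossings at w = +2): V = t + t^3 - t^4
D2 (bracket -A^-16 + A^-12 + A^-4; 8 crossings at w = 0): V = t + t^3 - t^4
key observation: Markov moves rewrite D1 (10 crossings) into D2 (8)


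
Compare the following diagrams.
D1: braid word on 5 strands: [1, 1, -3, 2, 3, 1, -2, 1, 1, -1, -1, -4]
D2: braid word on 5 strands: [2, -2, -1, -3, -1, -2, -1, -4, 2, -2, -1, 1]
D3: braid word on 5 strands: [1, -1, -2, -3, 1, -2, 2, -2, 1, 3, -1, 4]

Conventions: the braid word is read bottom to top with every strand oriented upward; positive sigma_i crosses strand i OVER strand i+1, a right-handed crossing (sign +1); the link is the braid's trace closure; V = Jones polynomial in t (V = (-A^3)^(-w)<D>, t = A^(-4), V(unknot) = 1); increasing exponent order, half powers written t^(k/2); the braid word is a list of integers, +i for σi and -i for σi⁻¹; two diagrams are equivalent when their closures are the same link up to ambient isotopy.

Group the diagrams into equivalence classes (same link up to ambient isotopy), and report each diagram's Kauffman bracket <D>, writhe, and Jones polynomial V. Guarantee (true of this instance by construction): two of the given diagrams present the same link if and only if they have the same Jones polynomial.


classes: {D1} | {D2} | {D3}
V(D1) = t + t^3 - t^4  [12 crossings, <D> = -A^-10 + A^-6 + A^2, w = +2]
V(D2) = -t^-4 + t^-3 + t^-1  (w -6, c 12, <D> = A^-14 + A^-6 - A^-2)
V(D3) = 1  (w 0, c 12, <D> = 1)
insight: comparing 3 Jones polynomials yields 3 groups


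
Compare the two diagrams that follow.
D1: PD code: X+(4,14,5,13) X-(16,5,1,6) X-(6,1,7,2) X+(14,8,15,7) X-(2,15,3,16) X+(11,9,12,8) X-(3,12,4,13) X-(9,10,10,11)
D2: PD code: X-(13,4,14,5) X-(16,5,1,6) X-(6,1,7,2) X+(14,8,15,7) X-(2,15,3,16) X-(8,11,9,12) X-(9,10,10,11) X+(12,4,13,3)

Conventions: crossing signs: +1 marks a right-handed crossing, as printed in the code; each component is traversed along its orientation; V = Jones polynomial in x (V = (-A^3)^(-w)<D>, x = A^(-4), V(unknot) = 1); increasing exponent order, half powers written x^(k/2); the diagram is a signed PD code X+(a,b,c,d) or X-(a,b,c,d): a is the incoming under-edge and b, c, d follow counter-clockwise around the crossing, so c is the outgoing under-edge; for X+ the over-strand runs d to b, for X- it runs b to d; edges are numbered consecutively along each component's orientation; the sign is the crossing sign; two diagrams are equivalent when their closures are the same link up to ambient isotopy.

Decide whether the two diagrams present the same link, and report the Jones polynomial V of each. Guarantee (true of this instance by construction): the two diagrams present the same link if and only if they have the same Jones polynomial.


same link: yes
V(D1) = -x^-4 + x^-3 + x^-1  [8 crossings, <D> = A^-2 + A^6 - A^10, w = -2]
D2 (bracket A^-8 + 1 - A^4; 8 crossings at w = -4): V = -x^-4 + x^-3 + x^-1
note: Reidemeister moves carry D1 (8 crossings) to D2 (8)
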